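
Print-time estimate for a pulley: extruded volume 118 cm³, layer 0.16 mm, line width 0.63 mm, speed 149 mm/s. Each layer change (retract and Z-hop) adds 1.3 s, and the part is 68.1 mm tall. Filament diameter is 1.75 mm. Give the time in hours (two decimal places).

2.34 hours

Line area = 0.16 × 0.63, so 0.1008 mm².
Toolpath length = 118 cm³ / 0.1008 mm² = 118000 / 0.1008 = 1170634.9 mm.
Time extruding = 1170634.9 / 149, so 7856.6 s.
Layer count = ceil(68.1 / 0.16) = 426.
Non-print overhead = 426 × 1.3 = 553.8 s.
Total = 7856.6 + 553.8 = 8410.4 s = 2.34 hours.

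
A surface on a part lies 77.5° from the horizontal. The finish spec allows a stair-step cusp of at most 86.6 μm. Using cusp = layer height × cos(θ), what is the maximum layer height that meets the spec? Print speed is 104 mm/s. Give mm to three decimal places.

0.400 mm

t = h_c / cos θ = 0.0866 / 0.2164 = 0.400 mm.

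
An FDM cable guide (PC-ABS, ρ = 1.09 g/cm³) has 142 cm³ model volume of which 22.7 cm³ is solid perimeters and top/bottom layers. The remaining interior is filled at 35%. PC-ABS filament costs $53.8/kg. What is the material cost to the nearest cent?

Interior volume = 142 − 22.7, so 119.3 cm³.
Deposited infill = 0.35 × 119.3 = 41.755 cm³.
Total extruded = 22.7 + 41.755, so 64.455 cm³.
Mass: 64.455 × 1.09 → 70.25595 g.
Cost = 70.25595 g / 1000 × $53.8/kg = $3.78.

$3.78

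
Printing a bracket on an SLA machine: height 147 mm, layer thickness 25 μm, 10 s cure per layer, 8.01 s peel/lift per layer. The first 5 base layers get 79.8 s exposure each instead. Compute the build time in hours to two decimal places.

29.51 hours

Layer count = ceil(147 / 0.025) = 5880.
Bottom layers = 5 × (79.8 + 8.01), so 439.05 s.
Regular layers = 5875 × (10 + 8.01) = 105808.75 s.
Total = 439.05 + 105808.75 = 106247.8 s = 29.51 hours.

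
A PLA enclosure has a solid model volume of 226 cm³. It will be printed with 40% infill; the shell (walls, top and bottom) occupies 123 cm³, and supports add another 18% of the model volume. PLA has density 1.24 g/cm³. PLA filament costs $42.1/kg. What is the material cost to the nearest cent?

$10.70

Volume inside the shell = 226 − 123, so 103 cm³.
Deposited infill: 0.40 × 103 → 41.2 cm³.
Support = 0.18 × 226, so 40.68 cm³.
Deposited volume = 123 + 41.2 + 40.68 = 204.88 cm³.
Mass = 204.88 × 1.24 = 254.0512 g.
At $42.1/kg: 254.0512/1000 × 42.1 = $10.70.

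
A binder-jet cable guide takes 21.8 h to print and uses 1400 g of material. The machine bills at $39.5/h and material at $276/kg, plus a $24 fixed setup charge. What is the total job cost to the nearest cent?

Machine-time cost: 39.5 × 21.8 → $861.10.
Material charge: 276 × 1400/1000 → $386.40.
Adding setup: 861.10 + 386.40 + 24 → $1271.50.

$1271.50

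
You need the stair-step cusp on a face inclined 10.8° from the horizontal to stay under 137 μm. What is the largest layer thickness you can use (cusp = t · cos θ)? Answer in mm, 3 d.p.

0.139 mm

cos(10.8°) = 0.9823; t_max = 0.137/0.9823 = 0.139 mm.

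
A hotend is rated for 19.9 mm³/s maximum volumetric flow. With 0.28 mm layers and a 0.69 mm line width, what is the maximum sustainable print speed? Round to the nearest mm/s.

103 mm/s

Extrusion cross-section = 0.28 × 0.69 = 0.1932 mm².
v_max = Q/A = 19.9/0.1932 = 103.00 mm/s → 103 mm/s.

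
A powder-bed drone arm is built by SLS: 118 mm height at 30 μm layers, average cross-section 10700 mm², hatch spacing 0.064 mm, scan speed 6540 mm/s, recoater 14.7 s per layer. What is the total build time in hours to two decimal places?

Number of layers: 118 / 0.03 → 3934 (rounded up).
Per-layer scan distance = 10700 / 0.064 = 167187.5 mm.
Per-layer scan time = 167187.5 / 6540, so 25.5638 s.
Layer cycle: 25.5638 + 14.7 → 40.2638 s.
Build time = 3934 × 40.2638 = 158397.7892 s = 44.00 hours.

44.00 hours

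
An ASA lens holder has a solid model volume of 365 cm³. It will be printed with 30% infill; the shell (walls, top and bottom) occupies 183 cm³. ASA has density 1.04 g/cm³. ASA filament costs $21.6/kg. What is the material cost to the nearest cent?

Interior volume = 365 − 183, so 182 cm³.
Infill volume: 0.30 × 182 → 54.6 cm³.
Total extruded: 183 + 54.6 → 237.6 cm³.
Mass = 237.6 × 1.04, so 247.104 g.
At $21.6/kg: 247.104/1000 × 21.6 = $5.34.

$5.34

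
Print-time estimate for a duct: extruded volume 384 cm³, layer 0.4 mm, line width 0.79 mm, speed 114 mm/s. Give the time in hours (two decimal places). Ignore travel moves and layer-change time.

Extrusion cross-section = 0.4 × 0.79, so 0.316 mm².
Toolpath length = 384 cm³ / 0.316 mm² = 384000 / 0.316 = 1215189.9 mm.
Extrusion time = 1215189.9 / 114 = 10659.6 s.
That's 10659.6 s → 2.96 hours.

2.96 hours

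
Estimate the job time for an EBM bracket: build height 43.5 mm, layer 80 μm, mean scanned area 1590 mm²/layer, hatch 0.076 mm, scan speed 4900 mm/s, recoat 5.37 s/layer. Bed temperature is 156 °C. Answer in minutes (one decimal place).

87.4 minutes

Number of layers: 43.5 / 0.08 → 544 (rounded up).
Per-layer scan distance = 1590 / 0.076 = 20921.1 mm.
Per-layer scan time = 20921.1 / 4900 = 4.2696 s.
Per-layer time: 4.2696 + 5.37 → 9.6396 s.
Total: 544 × 9.6396 s = 5243.9424 s → 87.4 minutes.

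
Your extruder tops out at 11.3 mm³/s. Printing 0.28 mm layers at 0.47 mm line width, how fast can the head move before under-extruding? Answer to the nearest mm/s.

Bead cross-section = 0.28 × 0.47, so 0.1316 mm².
Max speed = 11.3 / 0.1316 = 85.87 ≈ 86 mm/s.

86 mm/s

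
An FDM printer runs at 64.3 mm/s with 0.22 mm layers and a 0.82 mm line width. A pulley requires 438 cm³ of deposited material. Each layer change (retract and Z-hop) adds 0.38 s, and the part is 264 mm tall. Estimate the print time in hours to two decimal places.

Line area = 0.22 × 0.82 = 0.1804 mm².
Total extruded path = 438000/0.1804 = 2427937.9 mm.
Extrusion time = 2427937.9 / 64.3, so 37759.5 s.
Layer count = ceil(264 / 0.22) = 1200.
Non-print overhead: 1200 × 0.38 → 456 s.
Altogether 37759.5 + 456 = 38215.5 s, i.e. 10.62 hours.

10.62 hours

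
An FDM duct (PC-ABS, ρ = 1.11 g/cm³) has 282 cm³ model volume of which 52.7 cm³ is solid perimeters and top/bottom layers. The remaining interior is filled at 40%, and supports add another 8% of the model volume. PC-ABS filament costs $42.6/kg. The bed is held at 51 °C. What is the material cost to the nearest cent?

Interior volume: 282 − 52.7 → 229.3 cm³.
Infill deposited = 0.40 × 229.3 = 91.72 cm³.
Support: 0.08 × 282 → 22.56 cm³.
Deposited volume: 52.7 + 91.72 + 22.56 → 166.98 cm³.
Mass: 166.98 × 1.11 → 185.3478 g.
Cost = 185.3478 g / 1000 × $42.6/kg = $7.90.

$7.90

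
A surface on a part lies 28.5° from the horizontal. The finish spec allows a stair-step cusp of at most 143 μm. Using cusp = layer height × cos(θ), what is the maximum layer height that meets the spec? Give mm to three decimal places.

0.163 mm

Layer height = cusp / cos(28.5°) = 0.143 / 0.8788 = 0.163 mm.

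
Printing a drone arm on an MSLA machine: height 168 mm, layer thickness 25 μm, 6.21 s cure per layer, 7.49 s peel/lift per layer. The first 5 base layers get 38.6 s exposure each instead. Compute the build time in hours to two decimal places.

Number of layers: 168 / 0.025 → 6720 (rounded up).
Base layers: 5 × (38.6 + 7.49) → 230.45 s.
Normal layers: 6715 × (6.21 + 7.49) → 91995.5 s.
Sum: 230.45 + 91995.5 = 92225.95 s → 25.62 hours.

25.62 hours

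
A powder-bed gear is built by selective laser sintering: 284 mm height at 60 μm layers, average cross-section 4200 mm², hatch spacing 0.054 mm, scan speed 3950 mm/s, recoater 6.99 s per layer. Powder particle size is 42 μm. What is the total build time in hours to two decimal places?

35.08 hours

Layers = ⌈284/0.06⌉ = 4734.
Scan path per layer = 4200 / 0.054, so 77777.8 mm.
Scan time per layer = 77777.8 / 3950, so 19.6906 s.
Time per layer = 19.6906 + 6.99, so 26.6806 s.
Build time = 4734 × 26.6806 = 126305.9604 s = 35.08 hours.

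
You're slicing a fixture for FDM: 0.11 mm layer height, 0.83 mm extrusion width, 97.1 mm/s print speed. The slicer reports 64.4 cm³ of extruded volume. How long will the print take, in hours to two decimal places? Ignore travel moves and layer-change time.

2.02 hours

Bead cross-section: 0.11 × 0.83 → 0.0913 mm².
Toolpath length = 64.4 cm³ / 0.0913 mm² = 64400 / 0.0913 = 705366.9 mm.
Extrusion time: 705366.9 / 97.1 → 7264.3 s.
That's 7264.3 s → 2.02 hours.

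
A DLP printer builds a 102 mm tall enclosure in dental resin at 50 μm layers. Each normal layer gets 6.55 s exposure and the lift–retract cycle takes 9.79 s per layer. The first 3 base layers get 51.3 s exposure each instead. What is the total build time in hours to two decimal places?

Number of layers: 102 / 0.05 → 2040 (rounded up).
Burn-in layers = 3 × (51.3 + 9.79) = 183.27 s.
Remaining layers: 2037 × (6.55 + 9.79) → 33284.58 s.
Total = 183.27 + 33284.58 = 33467.85 s = 9.30 hours.

9.30 hours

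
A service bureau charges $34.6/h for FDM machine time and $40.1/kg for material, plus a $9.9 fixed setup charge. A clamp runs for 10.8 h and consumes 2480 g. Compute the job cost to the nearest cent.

$483.03

Machine cost: 34.6 × 10.8 → $373.68.
Material cost: 40.1 × 2480/1000 → $99.448.
Adding setup: 373.68 + 99.448 + 9.9 → 483.028 ≈ $483.03.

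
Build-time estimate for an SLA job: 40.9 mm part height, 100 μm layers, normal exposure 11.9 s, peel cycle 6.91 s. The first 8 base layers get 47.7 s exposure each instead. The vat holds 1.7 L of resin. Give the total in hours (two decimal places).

Layer count = ceil(40.9 / 0.1) = 409.
Burn-in layers: 8 × (47.7 + 6.91) → 436.88 s.
Normal layers: 401 × (11.9 + 6.91) → 7542.81 s.
Total = 436.88 + 7542.81 = 7979.69 s = 2.22 hours.

2.22 hours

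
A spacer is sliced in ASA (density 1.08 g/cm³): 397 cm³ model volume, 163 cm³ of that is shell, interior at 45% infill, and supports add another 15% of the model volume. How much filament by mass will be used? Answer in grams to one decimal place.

Infill region: 397 − 163 → 234 cm³.
Deposited infill = 0.45 × 234 = 105.3 cm³.
Support: 0.15 × 397 → 59.55 cm³.
Total extruded = 163 + 105.3 + 59.55, so 327.85 cm³.
Mass = 327.85 × 1.08, so 354.078 g.

354.1 g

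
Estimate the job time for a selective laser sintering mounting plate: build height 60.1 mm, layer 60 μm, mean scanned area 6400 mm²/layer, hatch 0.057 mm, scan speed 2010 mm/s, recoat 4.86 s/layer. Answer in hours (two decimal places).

Number of layers: 60.1 / 0.06 → 1002 (rounded up).
Per-layer scan distance = 6400 / 0.057 = 112280.7 mm.
Per-layer scan time = 112280.7 / 2010, so 55.861 s.
Per-layer time: 55.861 + 4.86 → 60.721 s.
1002 layers × 60.721 s/layer = 60842.442 s, i.e. 16.90 hours.

16.90 hours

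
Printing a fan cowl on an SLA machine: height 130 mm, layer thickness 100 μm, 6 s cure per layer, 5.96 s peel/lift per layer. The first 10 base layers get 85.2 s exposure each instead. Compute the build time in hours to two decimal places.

Number of layers: 130 / 0.1 → 1300 (rounded up).
Burn-in layers = 10 × (85.2 + 5.96) = 911.6 s.
Remaining layers = 1290 × (6 + 5.96) = 15428.4 s.
Total = 911.6 + 15428.4 = 16340 s = 4.54 hours.

4.54 hours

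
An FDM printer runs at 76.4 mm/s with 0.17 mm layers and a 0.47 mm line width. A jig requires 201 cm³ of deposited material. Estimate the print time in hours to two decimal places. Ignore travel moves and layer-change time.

9.15 hours

Bead cross-section: 0.17 × 0.47 → 0.0799 mm².
Toolpath length = 201 cm³ / 0.0799 mm² = 201000 / 0.0799 = 2515644.6 mm.
Time extruding: 2515644.6 / 76.4 → 32927.3 s.
In the requested units: 32927.3 s = 9.15 hours.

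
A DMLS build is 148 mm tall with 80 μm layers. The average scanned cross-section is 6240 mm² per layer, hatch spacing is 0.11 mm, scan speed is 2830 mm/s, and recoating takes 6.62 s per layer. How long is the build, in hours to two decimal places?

13.70 hours

Layers = ⌈148/0.08⌉ = 1850.
Per-layer scan distance = 6240 / 0.11 = 56727.3 mm.
Scan time per layer: 56727.3 / 2830 → 20.045 s.
Time per layer = 20.045 + 6.62 = 26.665 s.
Build time = 1850 × 26.665 = 49330.25 s = 13.70 hours.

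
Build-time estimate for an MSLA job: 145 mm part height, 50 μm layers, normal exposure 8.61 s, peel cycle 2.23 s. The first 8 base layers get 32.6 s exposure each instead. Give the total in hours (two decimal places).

Layer count = ceil(145 / 0.05) = 2900.
Bottom layers = 8 × (32.6 + 2.23) = 278.64 s.
Regular layers = 2892 × (8.61 + 2.23), so 31349.28 s.
Sum: 278.64 + 31349.28 = 31627.92 s → 8.79 hours.

8.79 hours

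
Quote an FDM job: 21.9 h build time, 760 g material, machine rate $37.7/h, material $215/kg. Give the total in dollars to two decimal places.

Machine cost = 37.7 × 21.9 = $825.63.
Material charge: 215 × 760/1000 → $163.40.
Job cost: 825.63 + 163.40 = $989.03.

$989.03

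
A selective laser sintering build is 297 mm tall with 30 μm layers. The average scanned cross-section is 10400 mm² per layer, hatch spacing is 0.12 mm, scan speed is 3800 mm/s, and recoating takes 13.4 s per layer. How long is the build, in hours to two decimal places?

Layers = ⌈297/0.03⌉ = 9900.
Per-layer scan distance: 10400 / 0.12 → 86666.7 mm.
Scan time per layer = 86666.7 / 3800, so 22.807 s.
Per-layer time = 22.807 + 13.4, so 36.207 s.
Build time = 9900 × 36.207 = 358449.3 s = 99.57 hours.

99.57 hours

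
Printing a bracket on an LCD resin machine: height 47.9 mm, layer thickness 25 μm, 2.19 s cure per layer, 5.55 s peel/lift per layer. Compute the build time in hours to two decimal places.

4.12 hours

Number of layers: 47.9 / 0.025 → 1916 (rounded up).
Per-layer time = 2.19 + 5.55, so 7.74 s.
Total = 1916 × 7.74 = 14829.84 s = 4.12 hours.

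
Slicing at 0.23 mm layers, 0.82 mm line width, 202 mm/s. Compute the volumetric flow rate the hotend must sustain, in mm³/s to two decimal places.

38.10

A = 0.23 × 0.82, so 0.1886 mm².
Volumetric flow = 202 × 0.1886 = 38.10 mm³/s.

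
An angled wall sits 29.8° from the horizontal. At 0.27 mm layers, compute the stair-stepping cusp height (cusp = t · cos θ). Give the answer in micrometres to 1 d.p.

234.3 μm

h_c = t·cos θ = 0.27 × 0.8678 = 0.234306 mm (234.3 μm).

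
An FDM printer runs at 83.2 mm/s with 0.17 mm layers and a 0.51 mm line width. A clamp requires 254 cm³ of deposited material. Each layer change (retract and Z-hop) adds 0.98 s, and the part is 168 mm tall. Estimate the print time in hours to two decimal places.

Bead cross-section = 0.17 × 0.51, so 0.0867 mm².
Path length: 254000 mm³ / 0.0867 mm² → 2929642.4 mm.
Print-move time = 2929642.4 / 83.2 = 35212 s.
Layers = ⌈168/0.17⌉ = 989.
Layer-change overhead = 989 × 0.98 = 969.22 s.
Altogether 35212 + 969.22 = 36181.22 s, i.e. 10.05 hours.

10.05 hours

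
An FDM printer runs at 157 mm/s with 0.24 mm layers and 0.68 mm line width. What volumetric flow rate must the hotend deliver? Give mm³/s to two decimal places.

25.62

Bead cross-section: 0.24 × 0.68 → 0.1632 mm².
Q = v·A = 157 × 0.1632 = 25.62 mm³/s.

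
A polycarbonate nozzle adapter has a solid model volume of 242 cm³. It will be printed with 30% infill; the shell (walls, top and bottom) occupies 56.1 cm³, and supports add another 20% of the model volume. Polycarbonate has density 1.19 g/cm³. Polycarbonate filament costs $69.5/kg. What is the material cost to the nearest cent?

Infill region = 242 − 56.1, so 185.9 cm³.
Infill volume = 0.30 × 185.9, so 55.77 cm³.
Support: 0.20 × 242 → 48.4 cm³.
Total printed volume = 56.1 + 55.77 + 48.4, so 160.27 cm³.
Mass: 160.27 × 1.19 → 190.7213 g.
At $69.5/kg: 190.7213/1000 × 69.5 = $13.26.

$13.26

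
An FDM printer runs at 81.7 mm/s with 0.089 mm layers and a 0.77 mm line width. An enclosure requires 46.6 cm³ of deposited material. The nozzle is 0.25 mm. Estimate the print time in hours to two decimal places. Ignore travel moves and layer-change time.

Extrusion cross-section = 0.089 × 0.77 = 0.06853 mm².
Path length: 46600 mm³ / 0.06853 mm² → 679994.2 mm.
Extrusion time = 679994.2 / 81.7, so 8323.1 s.
Converting: 8323.1 s = 2.31 hours.

2.31 hours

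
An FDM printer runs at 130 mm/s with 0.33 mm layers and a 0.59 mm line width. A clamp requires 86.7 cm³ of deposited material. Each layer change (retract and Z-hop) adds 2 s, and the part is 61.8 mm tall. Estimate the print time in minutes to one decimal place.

Extrusion cross-section = 0.33 × 0.59 = 0.1947 mm².
Toolpath length = 86.7 cm³ / 0.1947 mm² = 86700 / 0.1947 = 445300.5 mm.
Time extruding: 445300.5 / 130 → 3425.4 s.
Layer count = ceil(61.8 / 0.33) = 188.
Layer-change overhead: 188 × 2 → 376 s.
Altogether 3425.4 + 376 = 3801.4 s, i.e. 63.4 minutes.

63.4 minutes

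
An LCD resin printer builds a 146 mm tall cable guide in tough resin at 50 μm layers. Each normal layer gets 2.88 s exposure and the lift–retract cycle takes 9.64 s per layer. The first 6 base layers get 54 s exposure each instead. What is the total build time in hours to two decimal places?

Number of layers: 146 / 0.05 → 2920 (rounded up).
Base layers = 6 × (54 + 9.64) = 381.84 s.
Remaining layers = 2914 × (2.88 + 9.64), so 36483.28 s.
Sum: 381.84 + 36483.28 = 36865.12 s → 10.24 hours.

10.24 hours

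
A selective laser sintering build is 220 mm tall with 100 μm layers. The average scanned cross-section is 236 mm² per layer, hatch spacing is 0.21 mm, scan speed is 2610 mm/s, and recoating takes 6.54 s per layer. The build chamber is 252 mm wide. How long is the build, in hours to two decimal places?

4.26 hours

Layer count = ceil(220 / 0.1) = 2200.
Per-layer scan distance = 236 / 0.21 = 1123.8 mm.
Per-layer scan time: 1123.8 / 2610 → 0.4306 s.
Time per layer = 0.4306 + 6.54, so 6.9706 s.
Build time = 2200 × 6.9706 = 15335.32 s = 4.26 hours.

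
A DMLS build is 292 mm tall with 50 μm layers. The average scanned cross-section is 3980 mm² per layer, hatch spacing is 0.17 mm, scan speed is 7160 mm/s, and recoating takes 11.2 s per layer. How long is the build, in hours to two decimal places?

23.47 hours

Number of layers: 292 / 0.05 → 5840 (rounded up).
Scan path per layer: 3980 / 0.17 → 23411.8 mm.
Per-layer scan time = 23411.8 / 7160, so 3.2698 s.
Per-layer time = 3.2698 + 11.2, so 14.4698 s.
Build time = 5840 × 14.4698 = 84503.632 s = 23.47 hours.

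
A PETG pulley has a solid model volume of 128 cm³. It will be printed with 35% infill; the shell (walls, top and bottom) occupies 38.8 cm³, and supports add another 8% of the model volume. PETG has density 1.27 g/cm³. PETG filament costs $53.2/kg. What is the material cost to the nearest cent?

$5.42

Volume inside the shell = 128 − 38.8 = 89.2 cm³.
Deposited infill = 0.35 × 89.2 = 31.22 cm³.
Support = 0.08 × 128, so 10.24 cm³.
Deposited volume = 38.8 + 31.22 + 10.24, so 80.26 cm³.
Mass = 80.26 × 1.27, so 101.9302 g.
Cost = 101.9302 g / 1000 × $53.2/kg = $5.42.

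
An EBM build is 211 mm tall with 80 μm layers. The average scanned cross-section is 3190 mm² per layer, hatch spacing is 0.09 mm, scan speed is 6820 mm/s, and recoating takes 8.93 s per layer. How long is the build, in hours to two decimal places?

10.35 hours

Number of layers: 211 / 0.08 → 2638 (rounded up).
Hatch length per layer: 3190 / 0.09 → 35444.4 mm.
Scan time per layer: 35444.4 / 6820 → 5.1971 s.
Layer cycle: 5.1971 + 8.93 → 14.1271 s.
Total: 2638 × 14.1271 s = 37267.2898 s → 10.35 hours.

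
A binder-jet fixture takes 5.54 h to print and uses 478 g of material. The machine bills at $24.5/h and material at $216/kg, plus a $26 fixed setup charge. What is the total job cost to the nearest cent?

$264.98

Machine cost = 24.5 × 5.54 = $135.73.
Material cost = 216 × 478/1000, so $103.248.
Total = 135.73 + 103.248 + 26 = 264.978 ≈ $264.98.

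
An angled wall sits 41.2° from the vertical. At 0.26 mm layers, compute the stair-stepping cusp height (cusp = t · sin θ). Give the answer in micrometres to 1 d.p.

171.3 μm

Cusp = layer height × sin(41.2°) = 0.26 × 0.6587 = 0.171262 mm = 171.3 μm.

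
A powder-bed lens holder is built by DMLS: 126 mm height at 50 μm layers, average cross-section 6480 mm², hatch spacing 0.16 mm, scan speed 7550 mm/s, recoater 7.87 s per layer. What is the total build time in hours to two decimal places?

Layer count = ceil(126 / 0.05) = 2520.
Per-layer scan distance = 6480 / 0.16 = 40500 mm.
Per-layer scan time: 40500 / 7550 → 5.3642 s.
Time per layer = 5.3642 + 7.87 = 13.2342 s.
2520 layers × 13.2342 s/layer = 33350.184 s, i.e. 9.26 hours.

9.26 hours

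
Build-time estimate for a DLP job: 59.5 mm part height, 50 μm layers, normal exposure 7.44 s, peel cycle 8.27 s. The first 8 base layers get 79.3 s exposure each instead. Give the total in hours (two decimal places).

5.35 hours

Layer count = ceil(59.5 / 0.05) = 1190.
Base layers = 8 × (79.3 + 8.27), so 700.56 s.
Regular layers: 1182 × (7.44 + 8.27) → 18569.22 s.
Sum: 700.56 + 18569.22 = 19269.78 s → 5.35 hours.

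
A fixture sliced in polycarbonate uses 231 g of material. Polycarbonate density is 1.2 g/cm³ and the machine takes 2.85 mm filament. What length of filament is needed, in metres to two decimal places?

30.18 m

Volume = 231 g / 1.2 g·cm⁻³ = 192.5 cm³ = 192500 mm³.
Cross-section of 2.85 mm filament: π·(2.85/2)² = 6.3794 mm².
Length = 192500 / 6.3794 = 30175.25 mm = 30.18 m.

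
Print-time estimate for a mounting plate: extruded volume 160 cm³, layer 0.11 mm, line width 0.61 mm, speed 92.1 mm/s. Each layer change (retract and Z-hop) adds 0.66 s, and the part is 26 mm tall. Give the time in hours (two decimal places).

Bead cross-section: 0.11 × 0.61 → 0.0671 mm².
Toolpath length = 160 cm³ / 0.0671 mm² = 160000 / 0.0671 = 2384500.7 mm.
Print-move time: 2384500.7 / 92.1 → 25890.3 s.
Layer count = ceil(26 / 0.11) = 237.
Layer-change overhead: 237 × 0.66 → 156.42 s.
Total = 25890.3 + 156.42 = 26046.72 s = 7.24 hours.

7.24 hours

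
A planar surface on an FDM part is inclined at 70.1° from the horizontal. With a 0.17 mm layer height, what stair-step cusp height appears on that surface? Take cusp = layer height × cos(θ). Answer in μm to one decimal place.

57.9 μm

h_c = t·cos θ = 0.17 × 0.3404 = 0.057868 mm (57.9 μm).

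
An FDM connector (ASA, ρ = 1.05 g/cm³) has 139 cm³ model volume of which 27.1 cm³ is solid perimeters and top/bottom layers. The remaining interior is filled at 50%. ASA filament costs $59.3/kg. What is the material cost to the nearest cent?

Volume inside the shell: 139 − 27.1 → 111.9 cm³.
Infill deposited: 0.50 × 111.9 → 55.95 cm³.
Total extruded = 27.1 + 55.95 = 83.05 cm³.
Mass = 83.05 × 1.05, so 87.2025 g.
Cost = 87.2025 g / 1000 × $59.3/kg = $5.17.

$5.17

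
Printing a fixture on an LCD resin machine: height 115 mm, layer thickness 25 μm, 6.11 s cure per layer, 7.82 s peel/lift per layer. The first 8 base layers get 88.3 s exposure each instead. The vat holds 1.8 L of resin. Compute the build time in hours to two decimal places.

17.98 hours

Layer count = ceil(115 / 0.025) = 4600.
Burn-in layers: 8 × (88.3 + 7.82) → 768.96 s.
Regular layers: 4592 × (6.11 + 7.82) → 63966.56 s.
Sum: 768.96 + 63966.56 = 64735.52 s → 17.98 hours.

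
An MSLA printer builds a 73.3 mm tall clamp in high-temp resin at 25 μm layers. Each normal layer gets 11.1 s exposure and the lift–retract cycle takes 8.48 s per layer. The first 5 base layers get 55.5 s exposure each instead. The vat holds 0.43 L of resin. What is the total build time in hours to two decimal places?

16.01 hours

Layers = ⌈73.3/0.025⌉ = 2932.
Bottom layers = 5 × (55.5 + 8.48), so 319.9 s.
Remaining layers = 2927 × (11.1 + 8.48), so 57310.66 s.
Total = 319.9 + 57310.66 = 57630.56 s = 16.01 hours.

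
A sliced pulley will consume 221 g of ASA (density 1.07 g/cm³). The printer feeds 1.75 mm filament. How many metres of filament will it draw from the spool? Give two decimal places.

Volume = 221 g / 1.07 g·cm⁻³ = 206.5421 cm³ = 206542.1 mm³.
Cross-section of 1.75 mm filament: π·(1.75/2)² = 2.4053 mm².
L = V/A = 206542.1/2.4053 = 85869.58 mm → 85.87 m.

85.87 m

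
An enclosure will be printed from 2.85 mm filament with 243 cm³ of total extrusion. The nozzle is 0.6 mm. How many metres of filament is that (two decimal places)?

Cross-section of 2.85 mm filament: π·(2.85/2)² = 6.3794 mm².
L = 243000 mm³ / 6.3794 mm² = 38091.36 mm, i.e. 38.09 m.

38.09 m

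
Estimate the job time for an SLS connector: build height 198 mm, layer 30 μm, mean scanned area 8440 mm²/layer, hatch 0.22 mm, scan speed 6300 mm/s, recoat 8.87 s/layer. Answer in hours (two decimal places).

27.43 hours

Layers = ⌈198/0.03⌉ = 6600.
Hatch length per layer: 8440 / 0.22 → 38363.6 mm.
Laser time per layer: 38363.6 / 6300 → 6.0895 s.
Layer cycle = 6.0895 + 8.87 = 14.9595 s.
Build time = 6600 × 14.9595 = 98732.7 s = 27.43 hours.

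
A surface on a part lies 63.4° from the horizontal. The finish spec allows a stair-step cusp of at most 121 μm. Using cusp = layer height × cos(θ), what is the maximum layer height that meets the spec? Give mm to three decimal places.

cos(63.4°) = 0.4478; t_max = 0.121/0.4478 = 0.270 mm.

0.270 mm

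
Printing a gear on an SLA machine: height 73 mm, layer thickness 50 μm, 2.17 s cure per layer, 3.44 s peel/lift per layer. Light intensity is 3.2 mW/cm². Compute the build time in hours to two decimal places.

Number of layers: 73 / 0.05 → 1460 (rounded up).
Cycle time = 2.17 + 3.44 = 5.61 s.
Total = 1460 × 5.61 = 8190.6 s = 2.28 hours.

2.28 hours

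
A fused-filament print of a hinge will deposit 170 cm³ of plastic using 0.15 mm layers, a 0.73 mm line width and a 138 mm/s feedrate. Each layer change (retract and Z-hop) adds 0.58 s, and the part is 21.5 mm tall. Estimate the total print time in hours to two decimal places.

3.15 hours

Line area: 0.15 × 0.73 → 0.1095 mm².
Toolpath length = 170 cm³ / 0.1095 mm² = 170000 / 0.1095 = 1552511.4 mm.
Print-move time = 1552511.4 / 138, so 11250.1 s.
Number of layers: 21.5 / 0.15 → 144 (rounded up).
Non-print overhead: 144 × 0.58 → 83.52 s.
Altogether 11250.1 + 83.52 = 11333.62 s, i.e. 3.15 hours.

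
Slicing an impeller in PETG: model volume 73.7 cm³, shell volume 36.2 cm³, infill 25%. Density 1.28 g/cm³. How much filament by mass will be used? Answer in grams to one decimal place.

58.3 g

Infill region = 73.7 − 36.2, so 37.5 cm³.
Deposited infill = 0.25 × 37.5, so 9.375 cm³.
Total extruded: 36.2 + 9.375 → 45.575 cm³.
Mass = 45.575 × 1.28 = 58.336 g.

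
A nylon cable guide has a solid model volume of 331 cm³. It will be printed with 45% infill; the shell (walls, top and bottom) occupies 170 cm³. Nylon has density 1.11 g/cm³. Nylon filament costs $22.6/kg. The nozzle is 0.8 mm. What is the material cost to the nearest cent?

Interior volume = 331 − 170, so 161 cm³.
Deposited infill = 0.45 × 161 = 72.45 cm³.
Total extruded: 170 + 72.45 → 242.45 cm³.
Mass = 242.45 × 1.11, so 269.1195 g.
Cost = 269.1195 g / 1000 × $22.6/kg = $6.08.

$6.08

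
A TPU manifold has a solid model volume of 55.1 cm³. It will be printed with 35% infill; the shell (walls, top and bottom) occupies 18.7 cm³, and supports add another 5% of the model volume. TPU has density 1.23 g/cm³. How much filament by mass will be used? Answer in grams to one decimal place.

42.1 g

Interior volume = 55.1 − 18.7, so 36.4 cm³.
Infill volume: 0.35 × 36.4 → 12.74 cm³.
Support = 0.05 × 55.1 = 2.755 cm³.
Total printed volume = 18.7 + 12.74 + 2.755 = 34.195 cm³.
Mass = 34.195 × 1.23, so 42.05985 g.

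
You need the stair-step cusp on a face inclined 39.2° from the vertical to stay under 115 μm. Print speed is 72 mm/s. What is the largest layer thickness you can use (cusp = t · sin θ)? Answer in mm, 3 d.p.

Layer height = cusp / sin(39.2°) = 0.115 / 0.6320 = 0.182 mm.

0.182 mm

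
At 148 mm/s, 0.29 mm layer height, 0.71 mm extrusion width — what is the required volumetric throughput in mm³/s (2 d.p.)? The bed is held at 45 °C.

30.47

Bead cross-section = 0.29 × 0.71, so 0.2059 mm².
Q = v·A = 148 × 0.2059 = 30.47 mm³/s.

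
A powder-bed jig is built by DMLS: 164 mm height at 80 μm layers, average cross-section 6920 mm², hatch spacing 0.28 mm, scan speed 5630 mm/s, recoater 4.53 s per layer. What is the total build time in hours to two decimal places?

5.08 hours

Layer count = ceil(164 / 0.08) = 2050.
Per-layer scan distance = 6920 / 0.28 = 24714.3 mm.
Scan time per layer: 24714.3 / 5630 → 4.3898 s.
Layer cycle = 4.3898 + 4.53, so 8.9198 s.
Build time = 2050 × 8.9198 = 18285.59 s = 5.08 hours.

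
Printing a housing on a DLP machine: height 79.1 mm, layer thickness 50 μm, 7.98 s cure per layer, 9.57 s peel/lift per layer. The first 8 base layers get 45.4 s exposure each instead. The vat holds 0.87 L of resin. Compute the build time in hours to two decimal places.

7.80 hours

Layers = ⌈79.1/0.05⌉ = 1582.
Bottom layers = 8 × (45.4 + 9.57) = 439.76 s.
Regular layers = 1574 × (7.98 + 9.57), so 27623.7 s.
Sum: 439.76 + 27623.7 = 28063.46 s → 7.80 hours.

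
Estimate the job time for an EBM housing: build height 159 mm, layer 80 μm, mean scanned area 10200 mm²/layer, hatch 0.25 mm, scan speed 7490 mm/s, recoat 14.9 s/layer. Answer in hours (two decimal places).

Layer count = ceil(159 / 0.08) = 1988.
Hatch length per layer: 10200 / 0.25 → 40800 mm.
Per-layer scan time = 40800 / 7490 = 5.4473 s.
Time per layer: 5.4473 + 14.9 → 20.3473 s.
Build time = 1988 × 20.3473 = 40450.4324 s = 11.24 hours.

11.24 hours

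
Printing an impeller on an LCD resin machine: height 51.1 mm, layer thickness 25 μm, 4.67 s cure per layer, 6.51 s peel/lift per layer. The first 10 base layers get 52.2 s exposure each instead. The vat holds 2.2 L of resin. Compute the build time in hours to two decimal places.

Layers = ⌈51.1/0.025⌉ = 2044.
Burn-in layers: 10 × (52.2 + 6.51) → 587.1 s.
Remaining layers: 2034 × (4.67 + 6.51) → 22740.12 s.
Total = 587.1 + 22740.12 = 23327.22 s = 6.48 hours.

6.48 hours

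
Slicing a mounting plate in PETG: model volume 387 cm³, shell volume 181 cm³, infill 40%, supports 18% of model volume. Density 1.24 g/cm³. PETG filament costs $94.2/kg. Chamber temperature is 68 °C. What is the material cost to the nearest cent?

$38.90

Infill region: 387 − 181 → 206 cm³.
Infill volume = 0.40 × 206, so 82.4 cm³.
Support = 0.18 × 387 = 69.66 cm³.
Total printed volume = 181 + 82.4 + 69.66 = 333.06 cm³.
Mass = 333.06 × 1.24, so 412.9944 g.
Cost = 412.9944 g / 1000 × $94.2/kg = $38.90.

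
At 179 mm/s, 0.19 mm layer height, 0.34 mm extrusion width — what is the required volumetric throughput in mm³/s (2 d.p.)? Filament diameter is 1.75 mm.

A: 0.19 × 0.34 → 0.0646 mm².
Q = v·A = 179 × 0.0646 = 11.56 mm³/s.

11.56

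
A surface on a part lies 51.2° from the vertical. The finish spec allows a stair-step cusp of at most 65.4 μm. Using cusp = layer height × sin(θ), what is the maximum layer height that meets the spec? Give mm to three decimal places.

sin(51.2°) = 0.7793; t_max = 0.0654/0.7793 = 0.084 mm.

0.084 mm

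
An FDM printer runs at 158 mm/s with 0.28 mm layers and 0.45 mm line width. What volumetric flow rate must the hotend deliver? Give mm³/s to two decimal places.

19.91

Bead cross-section = 0.28 × 0.45 = 0.126 mm².
Volumetric flow = 158 × 0.126 = 19.91 mm³/s.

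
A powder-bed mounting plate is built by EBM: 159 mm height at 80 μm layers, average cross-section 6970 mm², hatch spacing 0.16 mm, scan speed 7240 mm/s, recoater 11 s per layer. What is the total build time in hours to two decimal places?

9.40 hours

Layer count = ceil(159 / 0.08) = 1988.
Scan path per layer: 6970 / 0.16 → 43562.5 mm.
Beam time per layer = 43562.5 / 7240, so 6.0169 s.
Layer cycle = 6.0169 + 11, so 17.0169 s.
1988 layers × 17.0169 s/layer = 33829.5972 s, i.e. 9.40 hours.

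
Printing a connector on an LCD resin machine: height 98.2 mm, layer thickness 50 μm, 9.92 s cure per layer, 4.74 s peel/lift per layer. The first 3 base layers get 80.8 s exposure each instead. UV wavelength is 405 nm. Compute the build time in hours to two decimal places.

8.06 hours

Layers = ⌈98.2/0.05⌉ = 1964.
Bottom layers = 3 × (80.8 + 4.74) = 256.62 s.
Remaining layers = 1961 × (9.92 + 4.74), so 28748.26 s.
Sum: 256.62 + 28748.26 = 29004.88 s → 8.06 hours.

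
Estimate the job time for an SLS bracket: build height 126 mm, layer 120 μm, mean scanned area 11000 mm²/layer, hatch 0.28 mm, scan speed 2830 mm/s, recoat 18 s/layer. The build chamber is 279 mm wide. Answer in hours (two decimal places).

9.30 hours

Layers = ⌈126/0.12⌉ = 1050.
Hatch length per layer: 11000 / 0.28 → 39285.7 mm.
Laser time per layer = 39285.7 / 2830 = 13.8819 s.
Per-layer time = 13.8819 + 18 = 31.8819 s.
Total: 1050 × 31.8819 s = 33475.995 s → 9.30 hours.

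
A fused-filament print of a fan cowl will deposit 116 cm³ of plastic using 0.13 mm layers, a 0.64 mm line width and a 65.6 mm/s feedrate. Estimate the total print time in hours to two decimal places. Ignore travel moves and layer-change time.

5.90 hours

Bead cross-section = 0.13 × 0.64 = 0.0832 mm².
Toolpath length = 116 cm³ / 0.0832 mm² = 116000 / 0.0832 = 1394230.8 mm.
Time extruding = 1394230.8 / 65.6 = 21253.5 s.
In the requested units: 21253.5 s = 5.90 hours.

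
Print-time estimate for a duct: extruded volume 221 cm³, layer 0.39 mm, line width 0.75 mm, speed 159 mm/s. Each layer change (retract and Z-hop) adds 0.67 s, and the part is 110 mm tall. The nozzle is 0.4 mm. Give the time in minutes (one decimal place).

82.4 minutes

Extrusion cross-section: 0.39 × 0.75 → 0.2925 mm².
Total extruded path = 221000/0.2925 = 755555.6 mm.
Print-move time = 755555.6 / 159, so 4751.9 s.
Layer count = ceil(110 / 0.39) = 283.
Z-hop total = 283 × 0.67 = 189.61 s.
Altogether 4751.9 + 189.61 = 4941.51 s, i.e. 82.4 minutes.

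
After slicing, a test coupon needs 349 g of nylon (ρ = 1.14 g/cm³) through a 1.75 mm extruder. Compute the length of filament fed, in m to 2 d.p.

127.28 m

Extruded volume: 349/1.14 = 306.1404 cm³ (306140.4 mm³).
A = π r² = π × 0.875² = 2.4053 mm².
Length = 306140.4 / 2.4053 = 127277.43 mm = 127.28 m.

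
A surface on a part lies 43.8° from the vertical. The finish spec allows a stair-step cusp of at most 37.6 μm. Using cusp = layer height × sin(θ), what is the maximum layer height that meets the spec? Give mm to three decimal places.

Layer height = cusp / sin(43.8°) = 0.0376 / 0.6921 = 0.054 mm.

0.054 mm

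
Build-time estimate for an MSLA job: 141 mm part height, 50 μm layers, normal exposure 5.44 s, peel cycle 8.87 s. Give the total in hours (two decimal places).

Layers = ⌈141/0.05⌉ = 2820.
Cycle time = 5.44 + 8.87, so 14.31 s.
Build time: 2820 × 14.31 s = 40354.2 s, i.e. 11.21 hours.

11.21 hours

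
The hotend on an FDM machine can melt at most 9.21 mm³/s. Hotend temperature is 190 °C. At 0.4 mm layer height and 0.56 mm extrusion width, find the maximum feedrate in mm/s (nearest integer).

A = 0.4 × 0.56, so 0.224 mm².
Max speed = 9.21 / 0.224 = 41.12 ≈ 41 mm/s.

41 mm/s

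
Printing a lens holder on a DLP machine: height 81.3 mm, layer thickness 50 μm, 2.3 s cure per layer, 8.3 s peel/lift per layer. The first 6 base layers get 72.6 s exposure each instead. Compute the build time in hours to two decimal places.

Layer count = ceil(81.3 / 0.05) = 1626.
Base layers: 6 × (72.6 + 8.3) → 485.4 s.
Normal layers = 1620 × (2.3 + 8.3) = 17172 s.
Total = 485.4 + 17172 = 17657.4 s = 4.90 hours.

4.90 hours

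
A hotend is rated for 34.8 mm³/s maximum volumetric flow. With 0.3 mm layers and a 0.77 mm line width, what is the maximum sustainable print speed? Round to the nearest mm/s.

151 mm/s

Extrusion cross-section: 0.3 × 0.77 → 0.231 mm².
Max speed = 34.8 / 0.231 = 150.65 ≈ 151 mm/s.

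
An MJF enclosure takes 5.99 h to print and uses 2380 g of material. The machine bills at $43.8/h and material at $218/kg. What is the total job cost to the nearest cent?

$781.20

Machine-time cost = 43.8 × 5.99 = $262.362.
Feedstock cost = 218 × 2380/1000 = $518.84.
Job cost: 262.362 + 518.84 = 781.202 ≈ $781.20.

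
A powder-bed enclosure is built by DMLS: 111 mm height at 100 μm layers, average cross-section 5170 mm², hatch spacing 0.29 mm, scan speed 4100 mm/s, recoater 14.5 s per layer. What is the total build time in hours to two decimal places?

Layer count = ceil(111 / 0.1) = 1110.
Scan path per layer: 5170 / 0.29 → 17827.6 mm.
Per-layer scan time = 17827.6 / 4100 = 4.3482 s.
Per-layer time: 4.3482 + 14.5 → 18.8482 s.
Total: 1110 × 18.8482 s = 20921.502 s → 5.81 hours.

5.81 hours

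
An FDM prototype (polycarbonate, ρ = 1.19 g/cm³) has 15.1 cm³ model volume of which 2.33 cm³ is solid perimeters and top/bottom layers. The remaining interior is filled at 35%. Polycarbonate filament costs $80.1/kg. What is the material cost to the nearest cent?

$0.65

Interior volume = 15.1 − 2.33, so 12.77 cm³.
Infill volume: 0.35 × 12.77 → 4.4695 cm³.
Deposited volume: 2.33 + 4.4695 → 6.7995 cm³.
Mass = 6.7995 × 1.19 = 8.091405 g.
Cost = 8.091405 g / 1000 × $80.1/kg = $0.65.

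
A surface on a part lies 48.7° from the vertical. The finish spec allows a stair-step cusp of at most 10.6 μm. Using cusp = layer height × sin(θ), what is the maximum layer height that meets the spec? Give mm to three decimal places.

t = h_c / sin θ = 0.0106 / 0.7513 = 0.014 mm.

0.014 mm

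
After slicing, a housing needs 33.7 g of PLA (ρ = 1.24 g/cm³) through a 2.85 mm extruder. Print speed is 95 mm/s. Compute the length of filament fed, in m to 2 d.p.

Extruded volume: 33.7/1.24 = 27.1774 cm³ (27177.4 mm³).
A = π r² = π × 1.425² = 6.3794 mm².
Length = 27177.4 / 6.3794 = 4260.18 mm = 4.26 m.

4.26 m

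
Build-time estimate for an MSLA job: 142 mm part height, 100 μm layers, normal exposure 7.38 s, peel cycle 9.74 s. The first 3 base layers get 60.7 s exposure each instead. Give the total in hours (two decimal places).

Number of layers: 142 / 0.1 → 1420 (rounded up).
Burn-in layers = 3 × (60.7 + 9.74), so 211.32 s.
Remaining layers = 1417 × (7.38 + 9.74), so 24259.04 s.
Total = 211.32 + 24259.04 = 24470.36 s = 6.80 hours.

6.80 hours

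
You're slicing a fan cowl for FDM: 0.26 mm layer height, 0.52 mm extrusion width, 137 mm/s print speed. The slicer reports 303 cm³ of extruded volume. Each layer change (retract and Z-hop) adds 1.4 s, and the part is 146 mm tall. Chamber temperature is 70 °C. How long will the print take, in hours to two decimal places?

Extrusion cross-section = 0.26 × 0.52, so 0.1352 mm².
Toolpath length = 303 cm³ / 0.1352 mm² = 303000 / 0.1352 = 2241124.3 mm.
Extrusion time = 2241124.3 / 137 = 16358.6 s.
Number of layers: 146 / 0.26 → 562 (rounded up).
Layer-change overhead = 562 × 1.4 = 786.8 s.
Total = 16358.6 + 786.8 = 17145.4 s = 4.76 hours.

4.76 hours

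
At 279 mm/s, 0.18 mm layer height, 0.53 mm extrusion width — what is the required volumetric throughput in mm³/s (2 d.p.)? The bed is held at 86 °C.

26.62

Extrusion cross-section = 0.18 × 0.53 = 0.0954 mm².
Q = v·A = 279 × 0.0954 = 26.62 mm³/s.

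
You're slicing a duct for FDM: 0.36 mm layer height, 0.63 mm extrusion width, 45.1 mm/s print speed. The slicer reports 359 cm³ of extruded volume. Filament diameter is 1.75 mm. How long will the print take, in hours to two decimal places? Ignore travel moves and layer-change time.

Extrusion cross-section: 0.36 × 0.63 → 0.2268 mm².
Path length: 359000 mm³ / 0.2268 mm² → 1582892.4 mm.
Extrusion time = 1582892.4 / 45.1, so 35097.4 s.
35097.4 s = 9.75 hours.

9.75 hours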